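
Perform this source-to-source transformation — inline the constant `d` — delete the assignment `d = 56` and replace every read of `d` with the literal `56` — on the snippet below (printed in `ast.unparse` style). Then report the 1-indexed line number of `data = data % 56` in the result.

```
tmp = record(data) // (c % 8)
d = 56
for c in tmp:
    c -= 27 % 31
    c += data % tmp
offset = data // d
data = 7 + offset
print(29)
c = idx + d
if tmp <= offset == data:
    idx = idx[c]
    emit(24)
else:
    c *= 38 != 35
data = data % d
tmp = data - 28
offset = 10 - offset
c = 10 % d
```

Transformed code:
tmp = record(data) // (c % 8)
for c in tmp:
    c -= 27 % 31
    c += data % tmp
offset = data // 56
data = 7 + offset
print(29)
c = idx + 56
if tmp <= offset == data:
    idx = idx[c]
    emit(24)
else:
    c *= 38 != 35
data = data % 56
tmp = data - 28
offset = 10 - offset
c = 10 % 56

14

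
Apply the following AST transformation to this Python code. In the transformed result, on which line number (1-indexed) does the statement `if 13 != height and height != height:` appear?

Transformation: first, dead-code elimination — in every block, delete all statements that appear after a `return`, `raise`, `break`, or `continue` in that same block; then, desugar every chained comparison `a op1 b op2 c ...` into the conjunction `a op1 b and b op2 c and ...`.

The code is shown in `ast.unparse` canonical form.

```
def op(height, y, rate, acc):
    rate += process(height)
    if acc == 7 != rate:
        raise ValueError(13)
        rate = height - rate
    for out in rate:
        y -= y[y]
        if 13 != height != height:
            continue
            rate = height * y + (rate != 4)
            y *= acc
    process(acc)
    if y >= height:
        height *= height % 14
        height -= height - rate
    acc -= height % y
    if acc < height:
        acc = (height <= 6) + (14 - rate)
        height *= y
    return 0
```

7

Transformed code:
def op(height, y, rate, acc):
    rate += process(height)
    if acc == 7 and 7 != rate:
        raise ValueError(13)
    for out in rate:
        y -= y[y]
        if 13 != height and height != height:
            continue
    process(acc)
    if y >= height:
        height *= height % 14
        height -= height - rate
    acc -= height % y
    if acc < height:
        acc = (height <= 6) + (14 - rate)
        height *= y
    return 0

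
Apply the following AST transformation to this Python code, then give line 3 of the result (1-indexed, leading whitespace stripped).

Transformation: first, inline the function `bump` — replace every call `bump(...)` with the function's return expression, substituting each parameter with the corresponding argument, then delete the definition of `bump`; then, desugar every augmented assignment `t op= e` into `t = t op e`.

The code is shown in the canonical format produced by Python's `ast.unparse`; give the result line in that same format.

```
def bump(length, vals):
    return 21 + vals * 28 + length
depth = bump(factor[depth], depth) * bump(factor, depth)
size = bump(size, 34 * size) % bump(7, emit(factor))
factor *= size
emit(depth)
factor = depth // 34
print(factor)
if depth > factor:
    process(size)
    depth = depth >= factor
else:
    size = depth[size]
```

Transformed code:
depth = (21 + depth * 28 + factor[depth]) * (21 + depth * 28 + factor)
size = (21 + 34 * size * 28 + size) % (21 + emit(factor) * 28 + 7)
factor = factor * size
emit(depth)
factor = depth // 34
print(factor)
if depth > factor:
    process(size)
    depth = depth >= factor
else:
    size = depth[size]

factor = factor * size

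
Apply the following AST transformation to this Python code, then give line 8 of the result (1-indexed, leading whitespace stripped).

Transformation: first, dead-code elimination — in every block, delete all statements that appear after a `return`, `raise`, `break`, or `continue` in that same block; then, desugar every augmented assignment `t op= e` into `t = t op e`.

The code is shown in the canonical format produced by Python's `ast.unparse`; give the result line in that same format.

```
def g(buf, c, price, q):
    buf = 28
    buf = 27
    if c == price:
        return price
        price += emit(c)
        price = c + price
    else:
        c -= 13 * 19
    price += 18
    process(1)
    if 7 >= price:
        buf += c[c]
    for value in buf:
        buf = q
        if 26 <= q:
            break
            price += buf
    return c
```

Transformed code:
def g(buf, c, price, q):
    buf = 28
    buf = 27
    if c == price:
        return price
    else:
        c = c - 13 * 19
    price = price + 18
    process(1)
    if 7 >= price:
        buf = buf + c[c]
    for value in buf:
        buf = q
        if 26 <= q:
            break
    return c

price = price + 18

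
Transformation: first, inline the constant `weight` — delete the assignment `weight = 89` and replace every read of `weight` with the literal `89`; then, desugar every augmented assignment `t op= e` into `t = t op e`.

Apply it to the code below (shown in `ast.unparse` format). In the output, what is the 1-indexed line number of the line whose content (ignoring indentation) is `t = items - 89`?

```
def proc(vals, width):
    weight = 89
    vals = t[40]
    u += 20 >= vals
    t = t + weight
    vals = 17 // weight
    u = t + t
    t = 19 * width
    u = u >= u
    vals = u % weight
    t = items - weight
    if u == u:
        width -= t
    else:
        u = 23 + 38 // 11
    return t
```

10

Transformed code:
def proc(vals, width):
    vals = t[40]
    u = u + (20 >= vals)
    t = t + 89
    vals = 17 // 89
    u = t + t
    t = 19 * width
    u = u >= u
    vals = u % 89
    t = items - 89
    if u == u:
        width = width - t
    else:
        u = 23 + 38 // 11
    return t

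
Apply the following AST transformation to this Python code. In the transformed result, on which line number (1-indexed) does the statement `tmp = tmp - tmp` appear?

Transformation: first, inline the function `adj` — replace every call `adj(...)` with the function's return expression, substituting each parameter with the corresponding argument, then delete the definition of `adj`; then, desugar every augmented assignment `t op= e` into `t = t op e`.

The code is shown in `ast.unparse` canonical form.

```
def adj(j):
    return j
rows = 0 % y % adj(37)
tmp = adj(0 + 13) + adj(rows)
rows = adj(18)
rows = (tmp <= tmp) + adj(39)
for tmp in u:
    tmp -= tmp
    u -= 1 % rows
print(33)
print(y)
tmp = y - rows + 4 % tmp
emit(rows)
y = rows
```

Transformed code:
rows = 0 % y % 37
tmp = 0 + 13 + rows
rows = 18
rows = (tmp <= tmp) + 39
for tmp in u:
    tmp = tmp - tmp
    u = u - 1 % rows
print(33)
print(y)
tmp = y - rows + 4 % tmp
emit(rows)
y = rows

6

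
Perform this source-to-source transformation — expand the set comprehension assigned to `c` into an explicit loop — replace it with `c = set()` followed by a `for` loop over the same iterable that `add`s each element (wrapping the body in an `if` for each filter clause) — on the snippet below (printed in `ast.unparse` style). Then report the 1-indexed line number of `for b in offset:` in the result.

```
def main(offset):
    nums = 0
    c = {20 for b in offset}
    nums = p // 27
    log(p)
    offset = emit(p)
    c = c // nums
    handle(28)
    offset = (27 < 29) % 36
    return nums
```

Transformed code:
def main(offset):
    nums = 0
    c = set()
    for b in offset:
        c.add(20)
    nums = p // 27
    log(p)
    offset = emit(p)
    c = c // nums
    handle(28)
    offset = (27 < 29) % 36
    return nums

4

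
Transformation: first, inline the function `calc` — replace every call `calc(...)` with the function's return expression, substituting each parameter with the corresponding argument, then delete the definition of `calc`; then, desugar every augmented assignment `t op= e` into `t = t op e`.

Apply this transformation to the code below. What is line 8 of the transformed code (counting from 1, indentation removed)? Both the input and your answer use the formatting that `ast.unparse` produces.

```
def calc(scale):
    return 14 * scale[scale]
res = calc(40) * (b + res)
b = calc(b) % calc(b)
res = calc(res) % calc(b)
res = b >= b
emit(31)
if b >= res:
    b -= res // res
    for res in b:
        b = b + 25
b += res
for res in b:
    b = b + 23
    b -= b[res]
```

for res in b:

Transformed code:
res = 14 * 40[40] * (b + res)
b = 14 * b[b] % (14 * b[b])
res = 14 * res[res] % (14 * b[b])
res = b >= b
emit(31)
if b >= res:
    b = b - res // res
    for res in b:
        b = b + 25
b = b + res
for res in b:
    b = b + 23
    b = b - b[res]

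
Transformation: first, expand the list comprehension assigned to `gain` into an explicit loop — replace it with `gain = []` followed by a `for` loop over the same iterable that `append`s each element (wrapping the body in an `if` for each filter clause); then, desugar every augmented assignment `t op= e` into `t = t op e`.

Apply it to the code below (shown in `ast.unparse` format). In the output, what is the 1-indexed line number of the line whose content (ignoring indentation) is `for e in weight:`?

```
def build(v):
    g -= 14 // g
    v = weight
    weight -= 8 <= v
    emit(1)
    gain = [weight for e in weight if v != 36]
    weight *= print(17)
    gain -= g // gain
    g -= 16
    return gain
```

Transformed code:
def build(v):
    g = g - 14 // g
    v = weight
    weight = weight - (8 <= v)
    emit(1)
    gain = []
    for e in weight:
        if v != 36:
            gain.append(weight)
    weight = weight * print(17)
    gain = gain - g // gain
    g = g - 16
    return gain

7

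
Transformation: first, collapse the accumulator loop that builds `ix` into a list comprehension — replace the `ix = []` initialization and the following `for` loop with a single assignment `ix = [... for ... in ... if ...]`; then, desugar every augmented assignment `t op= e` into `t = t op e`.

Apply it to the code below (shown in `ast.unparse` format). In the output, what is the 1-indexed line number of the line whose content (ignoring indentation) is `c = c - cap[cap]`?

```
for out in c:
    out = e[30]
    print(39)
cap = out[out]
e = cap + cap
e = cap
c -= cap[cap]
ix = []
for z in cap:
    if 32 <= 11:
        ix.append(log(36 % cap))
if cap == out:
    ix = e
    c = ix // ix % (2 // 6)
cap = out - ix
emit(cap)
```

Transformed code:
for out in c:
    out = e[30]
    print(39)
cap = out[out]
e = cap + cap
e = cap
c = c - cap[cap]
ix = [log(36 % cap) for z in cap if 32 <= 11]
if cap == out:
    ix = e
    c = ix // ix % (2 // 6)
cap = out - ix
emit(cap)

7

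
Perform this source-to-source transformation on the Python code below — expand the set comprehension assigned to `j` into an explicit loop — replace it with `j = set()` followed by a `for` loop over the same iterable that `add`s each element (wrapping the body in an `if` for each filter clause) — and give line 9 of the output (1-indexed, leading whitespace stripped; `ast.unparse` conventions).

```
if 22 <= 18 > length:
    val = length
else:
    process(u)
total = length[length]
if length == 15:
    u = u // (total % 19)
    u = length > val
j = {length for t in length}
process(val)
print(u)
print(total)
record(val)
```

j = set()

Transformed code:
if 22 <= 18 > length:
    val = length
else:
    process(u)
total = length[length]
if length == 15:
    u = u // (total % 19)
    u = length > val
j = set()
for t in length:
    j.add(length)
process(val)
print(u)
print(total)
record(val)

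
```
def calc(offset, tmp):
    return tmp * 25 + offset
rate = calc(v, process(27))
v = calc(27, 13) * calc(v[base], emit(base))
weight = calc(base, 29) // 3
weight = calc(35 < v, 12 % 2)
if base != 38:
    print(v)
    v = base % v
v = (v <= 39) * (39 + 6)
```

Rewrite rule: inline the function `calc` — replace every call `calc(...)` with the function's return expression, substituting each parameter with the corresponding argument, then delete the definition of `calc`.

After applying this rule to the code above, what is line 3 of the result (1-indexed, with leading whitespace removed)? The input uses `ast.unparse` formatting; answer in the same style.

Transformed code:
rate = process(27) * 25 + v
v = (13 * 25 + 27) * (emit(base) * 25 + v[base])
weight = (29 * 25 + base) // 3
weight = 12 % 2 * 25 + (35 < v)
if base != 38:
    print(v)
    v = base % v
v = (v <= 39) * (39 + 6)

weight = (29 * 25 + base) // 3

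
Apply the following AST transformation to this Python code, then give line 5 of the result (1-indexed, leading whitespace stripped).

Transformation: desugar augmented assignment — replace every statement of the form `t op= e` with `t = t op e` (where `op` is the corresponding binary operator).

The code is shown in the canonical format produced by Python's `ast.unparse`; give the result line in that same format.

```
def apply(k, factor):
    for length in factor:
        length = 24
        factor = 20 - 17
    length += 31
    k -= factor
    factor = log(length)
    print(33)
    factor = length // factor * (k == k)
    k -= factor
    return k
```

length = length + 31

Transformed code:
def apply(k, factor):
    for length in factor:
        length = 24
        factor = 20 - 17
    length = length + 31
    k = k - factor
    factor = log(length)
    print(33)
    factor = length // factor * (k == k)
    k = k - factor
    return k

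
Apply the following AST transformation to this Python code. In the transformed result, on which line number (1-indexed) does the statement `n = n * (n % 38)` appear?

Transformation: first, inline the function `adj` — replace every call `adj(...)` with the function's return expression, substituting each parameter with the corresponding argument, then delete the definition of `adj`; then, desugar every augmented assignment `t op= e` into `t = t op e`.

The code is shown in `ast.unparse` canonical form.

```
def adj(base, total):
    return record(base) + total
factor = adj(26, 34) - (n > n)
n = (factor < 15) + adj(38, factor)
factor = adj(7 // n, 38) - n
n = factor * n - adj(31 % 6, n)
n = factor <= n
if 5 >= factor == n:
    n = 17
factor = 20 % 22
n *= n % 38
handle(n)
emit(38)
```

Transformed code:
factor = record(26) + 34 - (n > n)
n = (factor < 15) + (record(38) + factor)
factor = record(7 // n) + 38 - n
n = factor * n - (record(31 % 6) + n)
n = factor <= n
if 5 >= factor == n:
    n = 17
factor = 20 % 22
n = n * (n % 38)
handle(n)
emit(38)

9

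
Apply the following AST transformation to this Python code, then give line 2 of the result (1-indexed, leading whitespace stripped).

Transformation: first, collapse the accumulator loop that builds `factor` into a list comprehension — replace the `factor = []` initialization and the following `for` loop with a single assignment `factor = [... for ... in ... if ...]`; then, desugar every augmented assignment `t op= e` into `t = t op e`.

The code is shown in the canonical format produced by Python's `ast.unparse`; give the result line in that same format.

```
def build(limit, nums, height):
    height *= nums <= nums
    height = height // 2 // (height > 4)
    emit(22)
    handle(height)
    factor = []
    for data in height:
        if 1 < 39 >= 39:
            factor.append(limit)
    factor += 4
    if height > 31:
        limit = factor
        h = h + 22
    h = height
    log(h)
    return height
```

Transformed code:
def build(limit, nums, height):
    height = height * (nums <= nums)
    height = height // 2 // (height > 4)
    emit(22)
    handle(height)
    factor = [limit for data in height if 1 < 39 >= 39]
    factor = factor + 4
    if height > 31:
        limit = factor
        h = h + 22
    h = height
    log(h)
    return height

height = height * (nums <= nums)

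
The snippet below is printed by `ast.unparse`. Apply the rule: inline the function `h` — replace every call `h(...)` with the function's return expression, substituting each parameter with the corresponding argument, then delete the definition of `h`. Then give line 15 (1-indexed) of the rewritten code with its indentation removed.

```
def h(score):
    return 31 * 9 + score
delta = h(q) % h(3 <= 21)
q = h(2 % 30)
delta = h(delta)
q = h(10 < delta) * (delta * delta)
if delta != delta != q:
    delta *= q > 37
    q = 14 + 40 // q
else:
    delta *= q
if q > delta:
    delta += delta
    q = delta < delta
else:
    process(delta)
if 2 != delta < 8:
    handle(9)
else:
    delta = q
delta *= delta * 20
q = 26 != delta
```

Transformed code:
delta = (31 * 9 + q) % (31 * 9 + (3 <= 21))
q = 31 * 9 + 2 % 30
delta = 31 * 9 + delta
q = (31 * 9 + (10 < delta)) * (delta * delta)
if delta != delta != q:
    delta *= q > 37
    q = 14 + 40 // q
else:
    delta *= q
if q > delta:
    delta += delta
    q = delta < delta
else:
    process(delta)
if 2 != delta < 8:
    handle(9)
else:
    delta = q
delta *= delta * 20
q = 26 != delta

if 2 != delta < 8:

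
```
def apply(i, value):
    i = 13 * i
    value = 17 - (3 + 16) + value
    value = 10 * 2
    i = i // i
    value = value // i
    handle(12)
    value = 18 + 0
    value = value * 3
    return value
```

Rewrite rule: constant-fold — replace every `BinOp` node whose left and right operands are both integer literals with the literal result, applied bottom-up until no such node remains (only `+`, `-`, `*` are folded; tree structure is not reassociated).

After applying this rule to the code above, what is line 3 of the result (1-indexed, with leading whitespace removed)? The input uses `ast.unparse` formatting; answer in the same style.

value = -2 + value

Transformed code:
def apply(i, value):
    i = 13 * i
    value = -2 + value
    value = 20
    i = i // i
    value = value // i
    handle(12)
    value = 18
    value = value * 3
    return value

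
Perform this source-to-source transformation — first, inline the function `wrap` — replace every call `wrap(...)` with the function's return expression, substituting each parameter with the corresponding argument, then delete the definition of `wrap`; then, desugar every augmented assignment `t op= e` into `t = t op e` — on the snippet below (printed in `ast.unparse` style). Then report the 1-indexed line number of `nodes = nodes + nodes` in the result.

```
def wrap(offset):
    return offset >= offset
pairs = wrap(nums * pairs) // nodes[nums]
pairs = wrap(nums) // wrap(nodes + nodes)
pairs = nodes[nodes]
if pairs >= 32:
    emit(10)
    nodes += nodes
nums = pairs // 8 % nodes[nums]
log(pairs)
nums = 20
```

Transformed code:
pairs = (nums * pairs >= nums * pairs) // nodes[nums]
pairs = (nums >= nums) // (nodes + nodes >= nodes + nodes)
pairs = nodes[nodes]
if pairs >= 32:
    emit(10)
    nodes = nodes + nodes
nums = pairs // 8 % nodes[nums]
log(pairs)
nums = 20

6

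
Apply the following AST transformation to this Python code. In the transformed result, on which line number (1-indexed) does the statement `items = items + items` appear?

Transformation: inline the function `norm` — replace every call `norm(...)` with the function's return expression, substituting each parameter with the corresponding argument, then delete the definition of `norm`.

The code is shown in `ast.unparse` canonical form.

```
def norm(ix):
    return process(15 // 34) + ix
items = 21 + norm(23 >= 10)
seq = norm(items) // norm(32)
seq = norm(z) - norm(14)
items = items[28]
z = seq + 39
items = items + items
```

Transformed code:
items = 21 + (process(15 // 34) + (23 >= 10))
seq = (process(15 // 34) + items) // (process(15 // 34) + 32)
seq = process(15 // 34) + z - (process(15 // 34) + 14)
items = items[28]
z = seq + 39
items = items + items

6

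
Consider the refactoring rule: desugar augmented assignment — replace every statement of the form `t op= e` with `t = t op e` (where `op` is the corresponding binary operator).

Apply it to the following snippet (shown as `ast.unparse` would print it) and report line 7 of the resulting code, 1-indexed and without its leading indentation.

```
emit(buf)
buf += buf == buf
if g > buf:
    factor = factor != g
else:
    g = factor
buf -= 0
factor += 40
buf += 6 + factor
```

Transformed code:
emit(buf)
buf = buf + (buf == buf)
if g > buf:
    factor = factor != g
else:
    g = factor
buf = buf - 0
factor = factor + 40
buf = buf + (6 + factor)

buf = buf - 0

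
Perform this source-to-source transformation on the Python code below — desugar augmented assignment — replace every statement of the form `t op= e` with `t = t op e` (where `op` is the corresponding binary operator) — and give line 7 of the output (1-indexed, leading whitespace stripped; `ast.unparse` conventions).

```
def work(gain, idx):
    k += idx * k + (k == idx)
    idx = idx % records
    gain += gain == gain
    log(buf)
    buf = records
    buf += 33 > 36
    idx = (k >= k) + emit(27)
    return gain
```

Transformed code:
def work(gain, idx):
    k = k + (idx * k + (k == idx))
    idx = idx % records
    gain = gain + (gain == gain)
    log(buf)
    buf = records
    buf = buf + (33 > 36)
    idx = (k >= k) + emit(27)
    return gain

buf = buf + (33 > 36)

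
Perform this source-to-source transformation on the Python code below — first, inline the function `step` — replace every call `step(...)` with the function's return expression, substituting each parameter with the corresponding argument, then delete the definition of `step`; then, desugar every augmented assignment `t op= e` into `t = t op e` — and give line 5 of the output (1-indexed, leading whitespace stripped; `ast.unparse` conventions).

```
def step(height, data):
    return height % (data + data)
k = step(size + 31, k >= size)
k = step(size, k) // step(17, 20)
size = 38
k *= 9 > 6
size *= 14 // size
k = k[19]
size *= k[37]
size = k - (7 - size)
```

size = size * (14 // size)

Transformed code:
k = (size + 31) % ((k >= size) + (k >= size))
k = size % (k + k) // (17 % (20 + 20))
size = 38
k = k * (9 > 6)
size = size * (14 // size)
k = k[19]
size = size * k[37]
size = k - (7 - size)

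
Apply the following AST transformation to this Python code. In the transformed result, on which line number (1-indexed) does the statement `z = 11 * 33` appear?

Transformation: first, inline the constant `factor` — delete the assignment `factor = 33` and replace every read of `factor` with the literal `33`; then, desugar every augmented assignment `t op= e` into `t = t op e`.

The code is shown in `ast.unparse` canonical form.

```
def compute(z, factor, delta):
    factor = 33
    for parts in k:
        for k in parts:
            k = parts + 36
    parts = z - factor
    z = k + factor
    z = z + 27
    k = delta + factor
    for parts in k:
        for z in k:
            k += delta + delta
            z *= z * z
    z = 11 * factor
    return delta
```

13

Transformed code:
def compute(z, factor, delta):
    for parts in k:
        for k in parts:
            k = parts + 36
    parts = z - 33
    z = k + 33
    z = z + 27
    k = delta + 33
    for parts in k:
        for z in k:
            k = k + (delta + delta)
            z = z * (z * z)
    z = 11 * 33
    return delta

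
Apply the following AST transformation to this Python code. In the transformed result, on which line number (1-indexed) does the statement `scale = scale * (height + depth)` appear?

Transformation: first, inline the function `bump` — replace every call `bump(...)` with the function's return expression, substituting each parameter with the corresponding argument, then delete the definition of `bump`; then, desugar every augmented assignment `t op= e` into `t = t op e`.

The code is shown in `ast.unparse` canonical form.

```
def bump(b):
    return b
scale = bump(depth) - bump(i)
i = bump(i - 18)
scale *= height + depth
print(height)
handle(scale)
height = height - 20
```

3

Transformed code:
scale = depth - i
i = i - 18
scale = scale * (height + depth)
print(height)
handle(scale)
height = height - 20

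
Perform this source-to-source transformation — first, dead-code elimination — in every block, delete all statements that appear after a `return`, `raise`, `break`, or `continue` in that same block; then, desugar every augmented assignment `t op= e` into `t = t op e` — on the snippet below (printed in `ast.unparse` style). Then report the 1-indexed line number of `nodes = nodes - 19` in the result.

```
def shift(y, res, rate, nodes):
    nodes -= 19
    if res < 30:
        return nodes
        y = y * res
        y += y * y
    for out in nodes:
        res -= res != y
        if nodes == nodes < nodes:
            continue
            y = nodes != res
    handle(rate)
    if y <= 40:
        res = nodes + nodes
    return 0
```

2

Transformed code:
def shift(y, res, rate, nodes):
    nodes = nodes - 19
    if res < 30:
        return nodes
    for out in nodes:
        res = res - (res != y)
        if nodes == nodes < nodes:
            continue
    handle(rate)
    if y <= 40:
        res = nodes + nodes
    return 0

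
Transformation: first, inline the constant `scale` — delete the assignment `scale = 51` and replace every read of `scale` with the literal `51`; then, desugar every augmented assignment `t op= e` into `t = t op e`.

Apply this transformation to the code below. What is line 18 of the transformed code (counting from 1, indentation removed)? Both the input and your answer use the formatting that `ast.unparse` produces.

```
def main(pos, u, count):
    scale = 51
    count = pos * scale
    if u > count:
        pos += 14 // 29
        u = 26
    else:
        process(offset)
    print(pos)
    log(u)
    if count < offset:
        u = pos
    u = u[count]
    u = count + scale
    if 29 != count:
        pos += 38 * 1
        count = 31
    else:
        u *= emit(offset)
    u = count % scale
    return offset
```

Transformed code:
def main(pos, u, count):
    count = pos * 51
    if u > count:
        pos = pos + 14 // 29
        u = 26
    else:
        process(offset)
    print(pos)
    log(u)
    if count < offset:
        u = pos
    u = u[count]
    u = count + 51
    if 29 != count:
        pos = pos + 38 * 1
        count = 31
    else:
        u = u * emit(offset)
    u = count % 51
    return offset

u = u * emit(offset)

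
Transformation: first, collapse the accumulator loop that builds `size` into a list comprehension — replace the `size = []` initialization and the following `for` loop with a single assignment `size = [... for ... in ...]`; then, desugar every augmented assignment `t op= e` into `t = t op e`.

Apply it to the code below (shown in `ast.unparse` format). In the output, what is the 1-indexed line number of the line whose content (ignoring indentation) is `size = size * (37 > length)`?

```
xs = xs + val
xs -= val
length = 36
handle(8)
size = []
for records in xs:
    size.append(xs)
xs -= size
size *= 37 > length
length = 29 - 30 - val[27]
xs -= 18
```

7

Transformed code:
xs = xs + val
xs = xs - val
length = 36
handle(8)
size = [xs for records in xs]
xs = xs - size
size = size * (37 > length)
length = 29 - 30 - val[27]
xs = xs - 18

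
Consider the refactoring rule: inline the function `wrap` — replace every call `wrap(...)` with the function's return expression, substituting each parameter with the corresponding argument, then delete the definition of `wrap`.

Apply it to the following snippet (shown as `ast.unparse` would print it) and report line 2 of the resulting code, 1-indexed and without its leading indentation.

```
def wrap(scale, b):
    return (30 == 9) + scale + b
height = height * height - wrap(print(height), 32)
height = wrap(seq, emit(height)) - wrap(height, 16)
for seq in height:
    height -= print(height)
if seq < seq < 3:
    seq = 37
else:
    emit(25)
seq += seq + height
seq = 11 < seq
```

Transformed code:
height = height * height - ((30 == 9) + print(height) + 32)
height = (30 == 9) + seq + emit(height) - ((30 == 9) + height + 16)
for seq in height:
    height -= print(height)
if seq < seq < 3:
    seq = 37
else:
    emit(25)
seq += seq + height
seq = 11 < seq

height = (30 == 9) + seq + emit(height) - ((30 == 9) + height + 16)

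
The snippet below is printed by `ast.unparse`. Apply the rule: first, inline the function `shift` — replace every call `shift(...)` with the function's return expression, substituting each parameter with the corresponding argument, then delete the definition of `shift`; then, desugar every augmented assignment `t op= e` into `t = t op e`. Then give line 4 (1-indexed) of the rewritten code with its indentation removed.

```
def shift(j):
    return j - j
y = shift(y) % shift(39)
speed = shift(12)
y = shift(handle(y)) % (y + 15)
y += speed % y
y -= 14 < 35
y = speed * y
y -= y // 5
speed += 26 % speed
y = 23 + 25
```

Transformed code:
y = (y - y) % (39 - 39)
speed = 12 - 12
y = (handle(y) - handle(y)) % (y + 15)
y = y + speed % y
y = y - (14 < 35)
y = speed * y
y = y - y // 5
speed = speed + 26 % speed
y = 23 + 25

y = y + speed % y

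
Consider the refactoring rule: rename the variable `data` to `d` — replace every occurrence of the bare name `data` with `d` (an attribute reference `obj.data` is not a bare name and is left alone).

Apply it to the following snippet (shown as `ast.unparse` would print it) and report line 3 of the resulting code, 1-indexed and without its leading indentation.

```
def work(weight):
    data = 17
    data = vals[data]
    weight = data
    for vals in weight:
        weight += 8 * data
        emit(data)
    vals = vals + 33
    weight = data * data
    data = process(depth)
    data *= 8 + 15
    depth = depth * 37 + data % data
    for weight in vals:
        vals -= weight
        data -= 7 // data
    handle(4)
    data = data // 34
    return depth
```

d = vals[d]

Transformed code:
def work(weight):
    d = 17
    d = vals[d]
    weight = d
    for vals in weight:
        weight += 8 * d
        emit(d)
    vals = vals + 33
    weight = d * d
    d = process(depth)
    d *= 8 + 15
    depth = depth * 37 + d % d
    for weight in vals:
        vals -= weight
        d -= 7 // d
    handle(4)
    d = d // 34
    return depth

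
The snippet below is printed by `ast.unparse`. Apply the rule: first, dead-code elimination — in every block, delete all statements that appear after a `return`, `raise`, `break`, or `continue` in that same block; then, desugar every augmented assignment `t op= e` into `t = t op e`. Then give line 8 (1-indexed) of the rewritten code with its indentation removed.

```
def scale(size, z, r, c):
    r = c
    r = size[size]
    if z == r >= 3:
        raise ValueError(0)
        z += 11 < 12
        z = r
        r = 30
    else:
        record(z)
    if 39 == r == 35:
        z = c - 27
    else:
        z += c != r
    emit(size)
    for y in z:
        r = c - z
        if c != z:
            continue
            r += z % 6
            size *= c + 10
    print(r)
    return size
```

Transformed code:
def scale(size, z, r, c):
    r = c
    r = size[size]
    if z == r >= 3:
        raise ValueError(0)
    else:
        record(z)
    if 39 == r == 35:
        z = c - 27
    else:
        z = z + (c != r)
    emit(size)
    for y in z:
        r = c - z
        if c != z:
            continue
    print(r)
    return size

if 39 == r == 35:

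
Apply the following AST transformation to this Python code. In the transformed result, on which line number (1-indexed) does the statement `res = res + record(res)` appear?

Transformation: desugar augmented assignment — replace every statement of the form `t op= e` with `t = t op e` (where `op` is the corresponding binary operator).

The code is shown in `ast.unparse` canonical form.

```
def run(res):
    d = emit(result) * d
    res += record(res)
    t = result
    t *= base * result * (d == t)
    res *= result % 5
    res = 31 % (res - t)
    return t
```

3

Transformed code:
def run(res):
    d = emit(result) * d
    res = res + record(res)
    t = result
    t = t * (base * result * (d == t))
    res = res * (result % 5)
    res = 31 % (res - t)
    return t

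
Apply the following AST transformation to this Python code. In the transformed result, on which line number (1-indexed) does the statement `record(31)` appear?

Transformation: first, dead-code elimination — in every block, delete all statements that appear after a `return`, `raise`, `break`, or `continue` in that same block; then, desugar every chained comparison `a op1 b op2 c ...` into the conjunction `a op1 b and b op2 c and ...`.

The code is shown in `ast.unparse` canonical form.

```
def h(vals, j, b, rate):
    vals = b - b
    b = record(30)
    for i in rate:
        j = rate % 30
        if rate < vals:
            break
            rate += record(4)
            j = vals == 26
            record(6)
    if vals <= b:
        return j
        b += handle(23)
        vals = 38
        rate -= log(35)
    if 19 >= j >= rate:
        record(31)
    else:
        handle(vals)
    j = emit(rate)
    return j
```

11

Transformed code:
def h(vals, j, b, rate):
    vals = b - b
    b = record(30)
    for i in rate:
        j = rate % 30
        if rate < vals:
            break
    if vals <= b:
        return j
    if 19 >= j and j >= rate:
        record(31)
    else:
        handle(vals)
    j = emit(rate)
    return j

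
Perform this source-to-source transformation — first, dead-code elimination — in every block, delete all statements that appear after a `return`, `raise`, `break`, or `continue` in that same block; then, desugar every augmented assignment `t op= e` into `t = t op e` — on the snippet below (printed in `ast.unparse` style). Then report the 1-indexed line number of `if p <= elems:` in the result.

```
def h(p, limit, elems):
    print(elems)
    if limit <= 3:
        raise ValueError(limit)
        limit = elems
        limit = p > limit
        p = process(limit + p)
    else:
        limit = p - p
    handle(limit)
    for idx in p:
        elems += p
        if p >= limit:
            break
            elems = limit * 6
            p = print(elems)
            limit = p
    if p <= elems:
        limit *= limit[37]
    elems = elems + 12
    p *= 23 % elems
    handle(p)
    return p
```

Transformed code:
def h(p, limit, elems):
    print(elems)
    if limit <= 3:
        raise ValueError(limit)
    else:
        limit = p - p
    handle(limit)
    for idx in p:
        elems = elems + p
        if p >= limit:
            break
    if p <= elems:
        limit = limit * limit[37]
    elems = elems + 12
    p = p * (23 % elems)
    handle(p)
    return p

12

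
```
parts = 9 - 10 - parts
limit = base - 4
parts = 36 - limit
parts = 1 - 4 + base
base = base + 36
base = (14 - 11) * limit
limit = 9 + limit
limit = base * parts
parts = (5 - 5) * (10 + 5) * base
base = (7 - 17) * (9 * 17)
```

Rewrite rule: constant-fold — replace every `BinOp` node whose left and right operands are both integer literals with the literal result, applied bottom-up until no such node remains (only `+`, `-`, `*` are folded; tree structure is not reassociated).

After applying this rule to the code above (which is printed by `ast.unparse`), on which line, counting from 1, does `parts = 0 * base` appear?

9

Transformed code:
parts = -1 - parts
limit = base - 4
parts = 36 - limit
parts = -3 + base
base = base + 36
base = 3 * limit
limit = 9 + limit
limit = base * parts
parts = 0 * base
base = -1530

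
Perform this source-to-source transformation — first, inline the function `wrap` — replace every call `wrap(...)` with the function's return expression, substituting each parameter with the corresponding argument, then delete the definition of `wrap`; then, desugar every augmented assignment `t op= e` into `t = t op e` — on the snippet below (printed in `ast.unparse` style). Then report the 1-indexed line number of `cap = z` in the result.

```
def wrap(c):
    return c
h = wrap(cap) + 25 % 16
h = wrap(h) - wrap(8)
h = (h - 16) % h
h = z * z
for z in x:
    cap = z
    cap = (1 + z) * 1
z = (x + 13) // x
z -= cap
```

6

Transformed code:
h = cap + 25 % 16
h = h - 8
h = (h - 16) % h
h = z * z
for z in x:
    cap = z
    cap = (1 + z) * 1
z = (x + 13) // x
z = z - cap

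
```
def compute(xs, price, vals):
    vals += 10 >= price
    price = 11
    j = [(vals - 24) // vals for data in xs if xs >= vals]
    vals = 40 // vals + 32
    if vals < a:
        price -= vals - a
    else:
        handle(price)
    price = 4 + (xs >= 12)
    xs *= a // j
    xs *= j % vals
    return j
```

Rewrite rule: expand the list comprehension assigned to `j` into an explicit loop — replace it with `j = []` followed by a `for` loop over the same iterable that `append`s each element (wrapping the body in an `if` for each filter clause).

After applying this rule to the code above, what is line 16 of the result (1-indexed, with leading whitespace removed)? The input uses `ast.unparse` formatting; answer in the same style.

return j

Transformed code:
def compute(xs, price, vals):
    vals += 10 >= price
    price = 11
    j = []
    for data in xs:
        if xs >= vals:
            j.append((vals - 24) // vals)
    vals = 40 // vals + 32
    if vals < a:
        price -= vals - a
    else:
        handle(price)
    price = 4 + (xs >= 12)
    xs *= a // j
    xs *= j % vals
    return j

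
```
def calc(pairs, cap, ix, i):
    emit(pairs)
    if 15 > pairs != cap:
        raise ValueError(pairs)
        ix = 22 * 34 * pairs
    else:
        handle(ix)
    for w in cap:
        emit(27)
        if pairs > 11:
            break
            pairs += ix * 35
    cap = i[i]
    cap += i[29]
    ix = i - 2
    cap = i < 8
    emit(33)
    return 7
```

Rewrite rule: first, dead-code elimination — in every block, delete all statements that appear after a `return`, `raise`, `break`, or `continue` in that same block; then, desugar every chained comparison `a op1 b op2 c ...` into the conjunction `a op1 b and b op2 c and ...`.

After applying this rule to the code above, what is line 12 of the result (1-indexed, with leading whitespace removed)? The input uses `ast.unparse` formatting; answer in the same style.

cap += i[29]

Transformed code:
def calc(pairs, cap, ix, i):
    emit(pairs)
    if 15 > pairs and pairs != cap:
        raise ValueError(pairs)
    else:
        handle(ix)
    for w in cap:
        emit(27)
        if pairs > 11:
            break
    cap = i[i]
    cap += i[29]
    ix = i - 2
    cap = i < 8
    emit(33)
    return 7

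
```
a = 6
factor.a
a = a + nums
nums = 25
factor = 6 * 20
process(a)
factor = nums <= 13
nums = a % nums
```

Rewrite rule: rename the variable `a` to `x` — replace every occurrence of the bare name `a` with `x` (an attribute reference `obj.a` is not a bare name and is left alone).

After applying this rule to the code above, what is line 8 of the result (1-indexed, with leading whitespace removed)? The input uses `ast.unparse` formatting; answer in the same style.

nums = x % nums

Transformed code:
x = 6
factor.a
x = x + nums
nums = 25
factor = 6 * 20
process(x)
factor = nums <= 13
nums = x % nums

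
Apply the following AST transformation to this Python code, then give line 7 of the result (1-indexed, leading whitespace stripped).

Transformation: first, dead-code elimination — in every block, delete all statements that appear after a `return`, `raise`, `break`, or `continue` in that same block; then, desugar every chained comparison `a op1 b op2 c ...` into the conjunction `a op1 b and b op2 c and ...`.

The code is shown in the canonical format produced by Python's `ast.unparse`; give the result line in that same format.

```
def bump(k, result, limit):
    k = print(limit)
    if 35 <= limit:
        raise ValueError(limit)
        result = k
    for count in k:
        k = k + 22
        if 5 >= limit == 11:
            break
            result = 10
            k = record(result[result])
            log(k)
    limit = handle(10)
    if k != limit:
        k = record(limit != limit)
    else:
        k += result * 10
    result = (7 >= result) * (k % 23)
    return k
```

if 5 >= limit and limit == 11:

Transformed code:
def bump(k, result, limit):
    k = print(limit)
    if 35 <= limit:
        raise ValueError(limit)
    for count in k:
        k = k + 22
        if 5 >= limit and limit == 11:
            break
    limit = handle(10)
    if k != limit:
        k = record(limit != limit)
    else:
        k += result * 10
    result = (7 >= result) * (k % 23)
    return k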